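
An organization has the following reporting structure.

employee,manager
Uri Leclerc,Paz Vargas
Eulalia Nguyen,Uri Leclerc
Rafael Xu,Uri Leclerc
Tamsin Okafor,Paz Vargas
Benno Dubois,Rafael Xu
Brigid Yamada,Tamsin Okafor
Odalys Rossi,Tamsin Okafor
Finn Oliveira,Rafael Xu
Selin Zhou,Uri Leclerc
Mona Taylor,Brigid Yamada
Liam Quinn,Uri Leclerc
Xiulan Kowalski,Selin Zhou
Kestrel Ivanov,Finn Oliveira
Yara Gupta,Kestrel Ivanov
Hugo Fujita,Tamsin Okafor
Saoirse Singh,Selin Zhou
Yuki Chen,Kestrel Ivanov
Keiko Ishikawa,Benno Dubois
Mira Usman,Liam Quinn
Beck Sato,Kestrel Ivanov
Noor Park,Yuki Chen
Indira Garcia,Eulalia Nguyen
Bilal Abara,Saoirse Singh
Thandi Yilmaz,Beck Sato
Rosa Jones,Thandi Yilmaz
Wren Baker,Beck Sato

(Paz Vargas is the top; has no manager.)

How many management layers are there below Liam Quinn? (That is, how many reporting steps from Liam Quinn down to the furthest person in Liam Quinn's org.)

1

The longest chain under Liam Quinn runs Liam Quinn → Mira Usman, which is 1 level below Liam Quinn.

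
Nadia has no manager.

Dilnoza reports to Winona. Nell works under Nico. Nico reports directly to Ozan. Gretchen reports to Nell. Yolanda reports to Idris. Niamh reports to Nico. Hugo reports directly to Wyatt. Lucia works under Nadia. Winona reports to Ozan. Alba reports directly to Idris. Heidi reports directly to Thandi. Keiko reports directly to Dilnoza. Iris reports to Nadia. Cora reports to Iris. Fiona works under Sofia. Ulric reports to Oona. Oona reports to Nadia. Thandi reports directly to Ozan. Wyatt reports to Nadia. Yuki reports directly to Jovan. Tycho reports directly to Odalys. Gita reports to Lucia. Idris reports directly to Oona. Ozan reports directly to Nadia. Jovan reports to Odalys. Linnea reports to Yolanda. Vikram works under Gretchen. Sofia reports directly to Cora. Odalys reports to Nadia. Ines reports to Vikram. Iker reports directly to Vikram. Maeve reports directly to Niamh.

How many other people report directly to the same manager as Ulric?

Ulric reports to Oona. Oona's other direct reports are Idris — 1 peer.

1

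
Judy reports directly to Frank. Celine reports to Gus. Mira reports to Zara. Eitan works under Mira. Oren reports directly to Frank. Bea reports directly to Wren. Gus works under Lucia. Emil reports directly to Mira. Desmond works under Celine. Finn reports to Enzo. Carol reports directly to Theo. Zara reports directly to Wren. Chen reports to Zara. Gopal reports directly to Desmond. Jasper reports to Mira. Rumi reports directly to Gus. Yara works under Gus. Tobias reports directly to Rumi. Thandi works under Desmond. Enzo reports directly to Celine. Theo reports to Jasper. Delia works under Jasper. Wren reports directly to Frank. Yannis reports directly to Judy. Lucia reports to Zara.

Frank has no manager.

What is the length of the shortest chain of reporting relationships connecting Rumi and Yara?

Rumi is 1 level below Gus, and Yara is 1 level below Gus (their lowest common manager). The shortest path runs up from Rumi to Gus and back down to Yara: 1 + 1 = 2 links.

2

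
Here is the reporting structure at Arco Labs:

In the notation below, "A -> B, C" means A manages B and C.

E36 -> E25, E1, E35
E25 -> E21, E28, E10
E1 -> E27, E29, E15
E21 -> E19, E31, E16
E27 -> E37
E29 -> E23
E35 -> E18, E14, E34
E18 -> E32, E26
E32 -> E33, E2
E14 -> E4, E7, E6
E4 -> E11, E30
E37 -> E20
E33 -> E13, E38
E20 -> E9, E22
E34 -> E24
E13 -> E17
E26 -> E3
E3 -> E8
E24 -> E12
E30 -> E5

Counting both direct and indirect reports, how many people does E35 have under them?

20

E35 directly manages E18, E14, E34. Under E18: E26, E3, E8, E32, E2, E33, E38, E13, E17 (9). Under E14: E6, E7, E4, E30, E5, E11 (6). Under E34: E24, E12 (2). So E35's organization is 3 direct reports plus everyone under them: 10 + 7 + 3 = 20.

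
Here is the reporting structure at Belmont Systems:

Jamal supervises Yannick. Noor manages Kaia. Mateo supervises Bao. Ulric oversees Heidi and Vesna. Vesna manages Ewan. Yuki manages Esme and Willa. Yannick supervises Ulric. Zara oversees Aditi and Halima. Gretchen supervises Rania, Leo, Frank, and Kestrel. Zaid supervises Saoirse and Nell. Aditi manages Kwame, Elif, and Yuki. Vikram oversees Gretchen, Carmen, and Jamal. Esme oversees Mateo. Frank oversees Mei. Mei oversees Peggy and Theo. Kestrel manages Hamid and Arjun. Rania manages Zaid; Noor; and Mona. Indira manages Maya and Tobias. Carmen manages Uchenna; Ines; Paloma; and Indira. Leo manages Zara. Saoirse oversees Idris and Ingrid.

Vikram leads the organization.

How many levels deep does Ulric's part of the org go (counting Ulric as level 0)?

The longest chain under Ulric runs Ulric → Vesna → Ewan, which is 2 levels below Ulric.

2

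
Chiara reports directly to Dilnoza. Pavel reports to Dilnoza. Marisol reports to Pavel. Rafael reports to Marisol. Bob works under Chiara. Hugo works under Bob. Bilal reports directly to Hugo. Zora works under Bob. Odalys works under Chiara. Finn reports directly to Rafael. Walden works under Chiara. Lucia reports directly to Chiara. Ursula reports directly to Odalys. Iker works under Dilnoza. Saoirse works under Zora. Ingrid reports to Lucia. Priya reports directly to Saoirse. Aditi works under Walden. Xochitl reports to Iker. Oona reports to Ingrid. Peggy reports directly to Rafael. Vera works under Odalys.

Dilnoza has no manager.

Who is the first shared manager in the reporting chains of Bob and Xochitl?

Bob's chain of managers is Chiara, Dilnoza. Xochitl's chain of managers is Iker, Dilnoza. The first manager that appears in both chains is Dilnoza.

Dilnoza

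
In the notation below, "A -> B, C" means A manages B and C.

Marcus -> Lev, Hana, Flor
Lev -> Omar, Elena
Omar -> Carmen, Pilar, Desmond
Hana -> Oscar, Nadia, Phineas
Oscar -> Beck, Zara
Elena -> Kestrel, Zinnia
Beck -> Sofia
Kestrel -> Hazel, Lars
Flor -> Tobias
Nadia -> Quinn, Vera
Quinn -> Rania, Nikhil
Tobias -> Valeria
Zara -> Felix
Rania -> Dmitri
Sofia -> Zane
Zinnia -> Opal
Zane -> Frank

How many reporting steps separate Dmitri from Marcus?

5

Chain from Dmitri up to Marcus: Dmitri → Rania → Quinn → Nadia → Hana → Marcus. That is 5 steps up, so Dmitri is 5 levels below Marcus.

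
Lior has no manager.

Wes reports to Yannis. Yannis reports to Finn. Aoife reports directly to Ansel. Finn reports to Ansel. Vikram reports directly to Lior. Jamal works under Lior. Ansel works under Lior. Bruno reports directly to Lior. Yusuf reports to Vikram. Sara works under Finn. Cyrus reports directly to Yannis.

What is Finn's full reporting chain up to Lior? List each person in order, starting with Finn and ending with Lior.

Finn -> Ansel -> Lior

Finn reports to Ansel. Ansel reports to Lior. Lior is at the top.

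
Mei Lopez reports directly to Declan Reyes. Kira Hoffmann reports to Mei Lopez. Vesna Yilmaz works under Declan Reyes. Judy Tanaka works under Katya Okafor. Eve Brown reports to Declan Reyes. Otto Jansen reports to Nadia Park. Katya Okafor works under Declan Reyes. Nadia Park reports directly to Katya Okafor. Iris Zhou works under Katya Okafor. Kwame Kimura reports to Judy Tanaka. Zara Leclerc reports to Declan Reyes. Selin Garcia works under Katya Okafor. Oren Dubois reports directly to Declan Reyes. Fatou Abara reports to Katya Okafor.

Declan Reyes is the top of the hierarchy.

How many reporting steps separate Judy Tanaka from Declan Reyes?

2

Chain from Judy Tanaka up to Declan Reyes: Judy Tanaka → Katya Okafor → Declan Reyes. That is 2 steps up, so Judy Tanaka is 2 levels below Declan Reyes.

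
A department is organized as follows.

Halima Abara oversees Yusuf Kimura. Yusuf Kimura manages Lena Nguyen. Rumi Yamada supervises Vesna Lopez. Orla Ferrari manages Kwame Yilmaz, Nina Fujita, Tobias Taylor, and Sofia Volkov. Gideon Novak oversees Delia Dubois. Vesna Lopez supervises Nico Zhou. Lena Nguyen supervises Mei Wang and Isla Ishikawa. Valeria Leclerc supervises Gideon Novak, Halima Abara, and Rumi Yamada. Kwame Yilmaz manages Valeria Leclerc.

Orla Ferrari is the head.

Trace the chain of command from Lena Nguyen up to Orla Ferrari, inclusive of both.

Lena Nguyen reports to Yusuf Kimura. Yusuf Kimura reports to Halima Abara. Halima Abara reports to Valeria Leclerc. Valeria Leclerc reports to Kwame Yilmaz. Kwame Yilmaz reports to Orla Ferrari. Orla Ferrari is at the top.

Lena Nguyen -> Yusuf Kimura -> Halima Abara -> Valeria Leclerc -> Kwame Yilmaz -> Orla Ferrari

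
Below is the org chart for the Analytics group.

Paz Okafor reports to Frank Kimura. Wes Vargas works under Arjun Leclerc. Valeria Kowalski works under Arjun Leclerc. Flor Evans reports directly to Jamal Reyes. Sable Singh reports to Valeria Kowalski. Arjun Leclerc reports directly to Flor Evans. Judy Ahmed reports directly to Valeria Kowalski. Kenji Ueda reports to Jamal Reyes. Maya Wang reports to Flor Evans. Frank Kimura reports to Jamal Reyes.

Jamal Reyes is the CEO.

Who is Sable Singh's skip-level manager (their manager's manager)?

Sable Singh reports to Valeria Kowalski, and Valeria Kowalski reports to Arjun Leclerc. So Sable Singh's skip-level manager is Arjun Leclerc.

Arjun Leclerc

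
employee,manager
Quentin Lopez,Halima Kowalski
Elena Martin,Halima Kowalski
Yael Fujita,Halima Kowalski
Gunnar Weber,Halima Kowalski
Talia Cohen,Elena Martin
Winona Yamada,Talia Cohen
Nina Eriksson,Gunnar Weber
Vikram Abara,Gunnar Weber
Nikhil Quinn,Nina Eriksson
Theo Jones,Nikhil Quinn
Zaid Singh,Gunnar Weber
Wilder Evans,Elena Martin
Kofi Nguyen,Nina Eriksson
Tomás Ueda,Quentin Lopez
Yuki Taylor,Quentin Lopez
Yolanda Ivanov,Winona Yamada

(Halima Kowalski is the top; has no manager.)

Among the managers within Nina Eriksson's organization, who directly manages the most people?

Direct-report counts within Nina Eriksson's organization: Nina Eriksson has 2; Nikhil Quinn has 1. The largest is 2, held by Nina Eriksson.

Nina Eriksson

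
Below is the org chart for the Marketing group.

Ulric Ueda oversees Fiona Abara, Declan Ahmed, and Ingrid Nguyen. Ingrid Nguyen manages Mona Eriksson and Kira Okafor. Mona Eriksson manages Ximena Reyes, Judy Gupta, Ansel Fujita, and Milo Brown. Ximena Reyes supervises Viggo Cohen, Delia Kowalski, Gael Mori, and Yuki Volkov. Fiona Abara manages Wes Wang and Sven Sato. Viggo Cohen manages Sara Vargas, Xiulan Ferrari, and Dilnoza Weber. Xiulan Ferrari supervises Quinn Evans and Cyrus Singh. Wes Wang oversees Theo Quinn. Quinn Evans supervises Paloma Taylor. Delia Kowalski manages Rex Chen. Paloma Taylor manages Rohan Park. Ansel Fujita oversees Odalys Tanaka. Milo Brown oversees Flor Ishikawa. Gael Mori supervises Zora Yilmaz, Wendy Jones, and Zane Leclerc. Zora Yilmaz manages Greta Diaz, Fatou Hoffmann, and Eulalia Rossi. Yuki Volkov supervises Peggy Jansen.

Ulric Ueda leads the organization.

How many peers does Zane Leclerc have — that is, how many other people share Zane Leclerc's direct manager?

2

Zane Leclerc reports to Gael Mori. Gael Mori's other direct reports are Zora Yilmaz, Wendy Jones — 2 peers.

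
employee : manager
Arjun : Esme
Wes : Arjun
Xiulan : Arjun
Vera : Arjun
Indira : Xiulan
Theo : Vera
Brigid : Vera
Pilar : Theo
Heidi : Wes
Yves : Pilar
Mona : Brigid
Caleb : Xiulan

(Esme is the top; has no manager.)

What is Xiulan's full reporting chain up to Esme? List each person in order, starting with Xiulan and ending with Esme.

Xiulan -> Arjun -> Esme

Xiulan reports to Arjun. Arjun reports to Esme. Esme is at the top.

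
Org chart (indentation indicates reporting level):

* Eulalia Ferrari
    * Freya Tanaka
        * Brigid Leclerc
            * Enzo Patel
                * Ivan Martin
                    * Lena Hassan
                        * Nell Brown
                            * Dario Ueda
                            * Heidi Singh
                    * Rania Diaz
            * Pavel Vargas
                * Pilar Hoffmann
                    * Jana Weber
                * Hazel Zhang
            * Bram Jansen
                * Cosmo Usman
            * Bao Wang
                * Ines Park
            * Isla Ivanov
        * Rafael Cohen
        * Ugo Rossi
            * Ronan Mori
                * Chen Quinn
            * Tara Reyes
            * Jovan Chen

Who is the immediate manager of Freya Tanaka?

Freya Tanaka reports directly to Eulalia Ferrari.

Eulalia Ferrari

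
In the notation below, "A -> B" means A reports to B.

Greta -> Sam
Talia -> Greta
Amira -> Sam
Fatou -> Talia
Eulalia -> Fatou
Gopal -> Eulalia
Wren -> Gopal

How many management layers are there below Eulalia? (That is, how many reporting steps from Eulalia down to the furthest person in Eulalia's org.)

The longest chain under Eulalia runs Eulalia → Gopal → Wren, which is 2 levels below Eulalia.

2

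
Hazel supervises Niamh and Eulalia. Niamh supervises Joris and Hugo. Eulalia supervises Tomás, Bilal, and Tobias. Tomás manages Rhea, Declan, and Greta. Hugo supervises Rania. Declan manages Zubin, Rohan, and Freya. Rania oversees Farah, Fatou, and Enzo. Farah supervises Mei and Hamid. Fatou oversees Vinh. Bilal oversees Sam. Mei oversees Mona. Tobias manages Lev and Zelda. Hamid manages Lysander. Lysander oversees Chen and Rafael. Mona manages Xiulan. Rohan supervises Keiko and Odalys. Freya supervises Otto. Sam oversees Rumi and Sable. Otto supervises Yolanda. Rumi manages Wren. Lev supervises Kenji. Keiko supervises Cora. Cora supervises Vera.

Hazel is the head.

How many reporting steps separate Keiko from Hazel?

5

Chain from Keiko up to Hazel: Keiko → Rohan → Declan → Tomás → Eulalia → Hazel. That is 5 steps up, so Keiko is 5 levels below Hazel.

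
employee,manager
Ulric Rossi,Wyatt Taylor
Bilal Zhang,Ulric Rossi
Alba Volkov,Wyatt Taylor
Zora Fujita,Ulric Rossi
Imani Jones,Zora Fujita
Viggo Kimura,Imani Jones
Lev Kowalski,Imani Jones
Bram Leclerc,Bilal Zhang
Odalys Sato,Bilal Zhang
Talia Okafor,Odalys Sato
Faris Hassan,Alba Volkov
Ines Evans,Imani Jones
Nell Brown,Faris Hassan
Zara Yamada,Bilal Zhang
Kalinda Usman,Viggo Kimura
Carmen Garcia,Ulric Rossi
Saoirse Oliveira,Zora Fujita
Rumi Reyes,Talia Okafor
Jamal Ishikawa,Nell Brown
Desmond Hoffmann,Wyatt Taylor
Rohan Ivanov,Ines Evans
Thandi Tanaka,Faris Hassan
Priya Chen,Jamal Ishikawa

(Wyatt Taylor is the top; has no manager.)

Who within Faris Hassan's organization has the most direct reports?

Faris Hassan

Direct-report counts within Faris Hassan's organization: Faris Hassan has 2; Nell Brown has 1; Jamal Ishikawa has 1. The largest is 2, held by Faris Hassan.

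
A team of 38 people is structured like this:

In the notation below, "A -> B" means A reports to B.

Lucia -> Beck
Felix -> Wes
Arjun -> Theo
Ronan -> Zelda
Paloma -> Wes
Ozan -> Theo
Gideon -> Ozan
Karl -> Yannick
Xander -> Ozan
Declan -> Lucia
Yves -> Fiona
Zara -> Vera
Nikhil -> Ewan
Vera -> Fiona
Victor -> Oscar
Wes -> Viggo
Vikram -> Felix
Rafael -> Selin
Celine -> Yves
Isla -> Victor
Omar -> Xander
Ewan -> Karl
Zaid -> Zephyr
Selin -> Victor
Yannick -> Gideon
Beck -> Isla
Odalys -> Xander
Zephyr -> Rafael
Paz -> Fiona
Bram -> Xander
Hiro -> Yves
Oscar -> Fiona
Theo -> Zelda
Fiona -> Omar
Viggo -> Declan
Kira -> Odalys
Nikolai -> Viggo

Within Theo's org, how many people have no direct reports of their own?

The people in Theo's organization with no one reporting to them are Arjun, Nikhil, Bram, Kira, Paz, Zara, Nikolai, Vikram, Paloma, Zaid, Celine, Hiro. That is 12.

12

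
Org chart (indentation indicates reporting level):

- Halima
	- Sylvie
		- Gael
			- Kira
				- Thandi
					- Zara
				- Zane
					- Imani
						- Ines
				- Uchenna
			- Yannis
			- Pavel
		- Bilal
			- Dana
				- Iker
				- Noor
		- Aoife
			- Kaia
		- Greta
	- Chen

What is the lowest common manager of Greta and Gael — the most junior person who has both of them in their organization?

Sylvie

Greta's chain of managers is Sylvie, Halima. Gael's chain of managers is Sylvie, Halima. The first manager that appears in both chains is Sylvie.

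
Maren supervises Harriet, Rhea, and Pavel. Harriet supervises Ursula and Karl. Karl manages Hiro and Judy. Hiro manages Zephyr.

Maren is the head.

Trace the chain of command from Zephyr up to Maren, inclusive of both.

Zephyr reports to Hiro. Hiro reports to Karl. Karl reports to Harriet. Harriet reports to Maren. Maren is at the top.

Zephyr -> Hiro -> Karl -> Harriet -> Maren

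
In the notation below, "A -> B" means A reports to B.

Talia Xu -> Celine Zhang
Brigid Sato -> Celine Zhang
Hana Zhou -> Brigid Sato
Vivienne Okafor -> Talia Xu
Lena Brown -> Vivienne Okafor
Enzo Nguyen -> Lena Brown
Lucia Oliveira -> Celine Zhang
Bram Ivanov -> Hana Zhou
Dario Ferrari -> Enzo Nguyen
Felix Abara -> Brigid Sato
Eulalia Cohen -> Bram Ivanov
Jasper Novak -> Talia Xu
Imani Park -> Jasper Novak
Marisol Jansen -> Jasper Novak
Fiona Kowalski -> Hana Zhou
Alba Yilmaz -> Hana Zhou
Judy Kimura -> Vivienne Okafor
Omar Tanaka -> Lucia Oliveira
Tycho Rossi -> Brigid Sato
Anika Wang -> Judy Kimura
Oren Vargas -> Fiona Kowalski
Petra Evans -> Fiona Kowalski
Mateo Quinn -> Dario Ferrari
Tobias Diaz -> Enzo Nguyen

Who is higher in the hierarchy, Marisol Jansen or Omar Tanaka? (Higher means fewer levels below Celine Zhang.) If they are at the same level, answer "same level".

Marisol Jansen is 3 levels below Celine Zhang; Omar Tanaka is 2. Omar Tanaka is higher.

Omar Tanaka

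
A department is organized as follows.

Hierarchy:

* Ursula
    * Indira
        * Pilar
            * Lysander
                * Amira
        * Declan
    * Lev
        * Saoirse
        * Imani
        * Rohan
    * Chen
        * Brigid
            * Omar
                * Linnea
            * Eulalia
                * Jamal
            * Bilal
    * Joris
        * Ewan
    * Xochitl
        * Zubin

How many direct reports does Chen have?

1

Chen directly manages Brigid. That is 1 direct report.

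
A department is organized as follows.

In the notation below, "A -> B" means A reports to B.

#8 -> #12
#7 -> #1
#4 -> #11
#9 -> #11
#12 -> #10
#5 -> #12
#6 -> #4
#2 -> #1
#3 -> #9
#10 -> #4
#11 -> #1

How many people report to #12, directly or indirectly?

#12 directly manages #8, #5. #8 has no reports. #5 has no reports. So #12's organization is 2 direct reports plus everyone under them: 1 + 1 = 2.

2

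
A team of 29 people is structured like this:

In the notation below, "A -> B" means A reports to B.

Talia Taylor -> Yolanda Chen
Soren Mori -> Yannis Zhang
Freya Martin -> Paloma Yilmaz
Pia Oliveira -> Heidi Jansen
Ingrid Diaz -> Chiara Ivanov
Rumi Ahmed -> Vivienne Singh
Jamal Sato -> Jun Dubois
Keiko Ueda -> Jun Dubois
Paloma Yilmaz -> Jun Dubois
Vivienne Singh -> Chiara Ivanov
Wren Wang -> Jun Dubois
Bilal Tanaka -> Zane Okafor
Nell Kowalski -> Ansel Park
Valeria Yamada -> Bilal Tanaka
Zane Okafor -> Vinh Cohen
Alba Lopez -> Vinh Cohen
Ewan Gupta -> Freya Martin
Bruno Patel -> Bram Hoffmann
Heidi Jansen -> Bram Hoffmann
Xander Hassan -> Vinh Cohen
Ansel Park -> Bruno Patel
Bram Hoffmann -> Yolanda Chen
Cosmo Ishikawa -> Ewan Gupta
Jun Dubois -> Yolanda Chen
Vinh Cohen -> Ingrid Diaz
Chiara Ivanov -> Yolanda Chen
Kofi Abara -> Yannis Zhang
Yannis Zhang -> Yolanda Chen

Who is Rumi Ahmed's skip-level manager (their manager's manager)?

Rumi Ahmed reports to Vivienne Singh, and Vivienne Singh reports to Chiara Ivanov. So Rumi Ahmed's skip-level manager is Chiara Ivanov.

Chiara Ivanov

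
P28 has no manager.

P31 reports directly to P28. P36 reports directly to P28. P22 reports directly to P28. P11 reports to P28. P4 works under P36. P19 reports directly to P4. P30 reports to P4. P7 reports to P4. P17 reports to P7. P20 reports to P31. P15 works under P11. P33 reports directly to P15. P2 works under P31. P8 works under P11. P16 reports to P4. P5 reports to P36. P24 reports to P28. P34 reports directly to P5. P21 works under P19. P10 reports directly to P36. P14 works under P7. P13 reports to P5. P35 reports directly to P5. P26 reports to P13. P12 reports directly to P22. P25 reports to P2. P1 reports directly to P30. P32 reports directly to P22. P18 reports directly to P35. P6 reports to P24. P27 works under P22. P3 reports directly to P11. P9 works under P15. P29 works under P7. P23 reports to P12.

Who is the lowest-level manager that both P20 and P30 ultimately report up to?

P28

P20's chain of managers is P31, P28. P30's chain of managers is P4, P36, P28. The first manager that appears in both chains is P28.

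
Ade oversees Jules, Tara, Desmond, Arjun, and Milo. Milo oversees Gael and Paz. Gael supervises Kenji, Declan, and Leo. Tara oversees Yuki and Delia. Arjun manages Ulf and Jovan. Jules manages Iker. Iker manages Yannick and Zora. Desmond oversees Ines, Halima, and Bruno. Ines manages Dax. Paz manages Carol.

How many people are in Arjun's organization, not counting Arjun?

Arjun directly manages Ulf, Jovan. Ulf has no reports. Jovan has no reports. So Arjun's organization is 2 direct reports plus everyone under them: 1 + 1 = 2.

2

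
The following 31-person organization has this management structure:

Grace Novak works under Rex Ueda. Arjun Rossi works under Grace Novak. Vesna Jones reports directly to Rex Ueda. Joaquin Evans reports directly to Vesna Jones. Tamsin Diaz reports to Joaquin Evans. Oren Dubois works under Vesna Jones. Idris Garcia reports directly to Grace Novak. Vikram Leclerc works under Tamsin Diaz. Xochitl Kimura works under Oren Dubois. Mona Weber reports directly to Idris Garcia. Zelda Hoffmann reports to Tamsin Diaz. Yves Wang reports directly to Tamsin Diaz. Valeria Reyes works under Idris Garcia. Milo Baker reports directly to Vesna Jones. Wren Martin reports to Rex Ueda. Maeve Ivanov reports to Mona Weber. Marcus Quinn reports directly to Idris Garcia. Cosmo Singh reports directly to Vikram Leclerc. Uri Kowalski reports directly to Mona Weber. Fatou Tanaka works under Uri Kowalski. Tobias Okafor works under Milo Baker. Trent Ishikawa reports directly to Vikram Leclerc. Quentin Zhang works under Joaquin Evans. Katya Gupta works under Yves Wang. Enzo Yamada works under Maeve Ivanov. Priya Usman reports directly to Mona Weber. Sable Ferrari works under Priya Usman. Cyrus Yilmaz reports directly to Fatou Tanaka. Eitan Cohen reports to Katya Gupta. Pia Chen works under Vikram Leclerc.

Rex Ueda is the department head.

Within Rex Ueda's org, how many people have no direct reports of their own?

The people in Rex Ueda's organization with no one reporting to them are Wren Martin, Tobias Okafor, Xochitl Kimura, Quentin Zhang, Eitan Cohen, Zelda Hoffmann, Pia Chen, Trent Ishikawa, Cosmo Singh, Marcus Quinn, Valeria Reyes, Sable Ferrari, Cyrus Yilmaz, Enzo Yamada, Arjun Rossi. That is 15.

15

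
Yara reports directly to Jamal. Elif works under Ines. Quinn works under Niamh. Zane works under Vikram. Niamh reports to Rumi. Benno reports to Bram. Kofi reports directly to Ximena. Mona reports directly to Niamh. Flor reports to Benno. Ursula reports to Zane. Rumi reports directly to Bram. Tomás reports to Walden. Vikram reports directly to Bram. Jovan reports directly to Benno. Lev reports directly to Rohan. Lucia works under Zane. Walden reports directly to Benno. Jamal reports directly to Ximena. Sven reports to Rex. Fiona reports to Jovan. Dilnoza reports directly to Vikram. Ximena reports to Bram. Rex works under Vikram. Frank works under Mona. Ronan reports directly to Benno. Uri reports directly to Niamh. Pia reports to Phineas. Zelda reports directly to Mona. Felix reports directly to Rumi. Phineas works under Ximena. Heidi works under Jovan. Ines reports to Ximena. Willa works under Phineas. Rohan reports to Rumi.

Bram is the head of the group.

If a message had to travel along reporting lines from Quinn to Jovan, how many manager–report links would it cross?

5

Quinn is 3 levels below Bram, and Jovan is 2 levels below Bram (their lowest common manager). The shortest path runs up from Quinn to Bram and back down to Jovan: 3 + 2 = 5 links.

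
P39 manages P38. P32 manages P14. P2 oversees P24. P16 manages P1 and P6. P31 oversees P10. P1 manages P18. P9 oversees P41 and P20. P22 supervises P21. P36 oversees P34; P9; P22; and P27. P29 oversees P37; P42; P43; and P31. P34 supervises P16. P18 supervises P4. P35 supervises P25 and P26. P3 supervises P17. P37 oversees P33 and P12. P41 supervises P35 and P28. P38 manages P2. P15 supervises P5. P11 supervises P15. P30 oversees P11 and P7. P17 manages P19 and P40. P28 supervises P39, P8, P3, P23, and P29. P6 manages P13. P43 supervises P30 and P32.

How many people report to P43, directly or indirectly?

P43 directly manages P30, P32. Under P30: P7, P11, P15, P5 (4). Under P32: P14 (1). So P43's organization is 2 direct reports plus everyone under them: 5 + 2 = 7.

7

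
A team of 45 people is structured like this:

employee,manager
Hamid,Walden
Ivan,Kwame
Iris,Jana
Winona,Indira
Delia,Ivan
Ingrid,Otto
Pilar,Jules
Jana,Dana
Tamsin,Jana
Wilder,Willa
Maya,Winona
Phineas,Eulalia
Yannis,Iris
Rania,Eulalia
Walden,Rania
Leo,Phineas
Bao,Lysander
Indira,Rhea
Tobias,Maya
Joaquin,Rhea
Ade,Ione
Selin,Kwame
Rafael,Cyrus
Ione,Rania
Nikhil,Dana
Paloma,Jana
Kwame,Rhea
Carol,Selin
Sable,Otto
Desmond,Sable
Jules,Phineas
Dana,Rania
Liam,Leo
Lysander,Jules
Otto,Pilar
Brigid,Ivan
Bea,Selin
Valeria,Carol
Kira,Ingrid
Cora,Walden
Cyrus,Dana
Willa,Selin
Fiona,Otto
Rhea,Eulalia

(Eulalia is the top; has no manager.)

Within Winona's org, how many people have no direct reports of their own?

1

The only person in Winona's organization with no one reporting to them is Tobias. That is 1.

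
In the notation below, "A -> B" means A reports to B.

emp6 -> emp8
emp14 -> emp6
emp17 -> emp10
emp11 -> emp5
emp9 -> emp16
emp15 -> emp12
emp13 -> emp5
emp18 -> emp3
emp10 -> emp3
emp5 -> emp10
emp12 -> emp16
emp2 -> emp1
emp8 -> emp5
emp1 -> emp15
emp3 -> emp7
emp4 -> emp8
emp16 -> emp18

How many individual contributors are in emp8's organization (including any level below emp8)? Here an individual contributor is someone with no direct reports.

2

The people in emp8's organization with no one reporting to them are emp4, emp14. That is 2.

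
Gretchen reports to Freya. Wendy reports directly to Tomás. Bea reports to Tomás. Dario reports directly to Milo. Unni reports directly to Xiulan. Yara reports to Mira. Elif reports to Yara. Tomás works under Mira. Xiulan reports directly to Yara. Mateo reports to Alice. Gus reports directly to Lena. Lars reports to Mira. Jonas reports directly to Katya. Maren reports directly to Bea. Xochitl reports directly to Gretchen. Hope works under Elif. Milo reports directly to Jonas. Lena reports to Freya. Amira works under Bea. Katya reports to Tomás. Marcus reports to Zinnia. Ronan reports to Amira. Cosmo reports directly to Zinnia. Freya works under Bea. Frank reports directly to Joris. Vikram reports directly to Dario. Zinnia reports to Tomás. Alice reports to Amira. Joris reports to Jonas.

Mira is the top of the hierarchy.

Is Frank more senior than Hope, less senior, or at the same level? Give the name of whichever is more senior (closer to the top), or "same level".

Frank is 5 levels below Mira; Hope is 3. Hope is higher.

Hope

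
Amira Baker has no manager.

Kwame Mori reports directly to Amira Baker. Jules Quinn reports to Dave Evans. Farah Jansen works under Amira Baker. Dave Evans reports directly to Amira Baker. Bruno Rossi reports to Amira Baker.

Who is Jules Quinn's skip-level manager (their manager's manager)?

Amira Baker

Jules Quinn reports to Dave Evans, and Dave Evans reports to Amira Baker. So Jules Quinn's skip-level manager is Amira Baker.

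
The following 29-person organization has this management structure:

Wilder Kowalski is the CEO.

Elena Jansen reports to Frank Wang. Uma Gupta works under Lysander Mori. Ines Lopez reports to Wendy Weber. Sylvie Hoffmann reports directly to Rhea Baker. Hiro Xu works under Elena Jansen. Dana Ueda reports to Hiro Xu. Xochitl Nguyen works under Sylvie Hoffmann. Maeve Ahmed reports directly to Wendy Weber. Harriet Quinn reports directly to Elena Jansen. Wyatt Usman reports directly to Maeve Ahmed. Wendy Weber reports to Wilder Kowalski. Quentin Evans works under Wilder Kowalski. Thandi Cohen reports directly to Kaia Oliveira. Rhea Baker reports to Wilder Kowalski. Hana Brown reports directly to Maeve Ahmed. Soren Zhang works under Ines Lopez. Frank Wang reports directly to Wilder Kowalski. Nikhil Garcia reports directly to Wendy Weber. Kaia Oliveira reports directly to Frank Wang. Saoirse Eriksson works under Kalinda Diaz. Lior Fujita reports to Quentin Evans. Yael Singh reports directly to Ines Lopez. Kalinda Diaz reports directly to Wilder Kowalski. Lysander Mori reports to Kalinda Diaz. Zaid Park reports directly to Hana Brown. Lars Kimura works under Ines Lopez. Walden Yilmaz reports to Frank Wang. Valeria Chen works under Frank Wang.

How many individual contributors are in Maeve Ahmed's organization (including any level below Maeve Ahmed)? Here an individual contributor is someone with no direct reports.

2

The people in Maeve Ahmed's organization with no one reporting to them are Wyatt Usman, Zaid Park. That is 2.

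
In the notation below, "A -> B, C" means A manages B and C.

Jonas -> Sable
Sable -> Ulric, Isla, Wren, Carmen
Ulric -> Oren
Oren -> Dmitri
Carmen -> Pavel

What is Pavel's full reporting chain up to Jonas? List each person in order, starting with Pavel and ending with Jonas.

Pavel reports to Carmen. Carmen reports to Sable. Sable reports to Jonas. Jonas is at the top.

Pavel -> Carmen -> Sable -> Jonas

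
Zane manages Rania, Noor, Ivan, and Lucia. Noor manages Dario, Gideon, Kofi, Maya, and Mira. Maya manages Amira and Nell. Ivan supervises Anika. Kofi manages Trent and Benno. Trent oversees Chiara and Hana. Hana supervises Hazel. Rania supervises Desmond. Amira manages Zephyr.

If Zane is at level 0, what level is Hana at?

Chain from Hana up to Zane: Hana → Trent → Kofi → Noor → Zane. That is 4 steps up, so Hana is 4 levels below Zane.

4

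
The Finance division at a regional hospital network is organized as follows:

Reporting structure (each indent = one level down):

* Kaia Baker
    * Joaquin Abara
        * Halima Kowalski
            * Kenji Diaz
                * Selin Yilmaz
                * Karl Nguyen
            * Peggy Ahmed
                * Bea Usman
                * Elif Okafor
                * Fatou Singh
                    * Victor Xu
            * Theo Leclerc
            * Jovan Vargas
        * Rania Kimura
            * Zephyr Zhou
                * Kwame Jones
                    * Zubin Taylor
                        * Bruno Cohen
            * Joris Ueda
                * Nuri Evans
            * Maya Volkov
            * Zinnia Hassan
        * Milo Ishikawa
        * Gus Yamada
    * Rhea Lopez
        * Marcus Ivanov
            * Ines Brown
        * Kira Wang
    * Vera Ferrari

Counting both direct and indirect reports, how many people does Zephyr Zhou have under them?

3

Zephyr Zhou directly manages Kwame Jones. Under Kwame Jones: Zubin Taylor, Bruno Cohen (2). That's 3 in total.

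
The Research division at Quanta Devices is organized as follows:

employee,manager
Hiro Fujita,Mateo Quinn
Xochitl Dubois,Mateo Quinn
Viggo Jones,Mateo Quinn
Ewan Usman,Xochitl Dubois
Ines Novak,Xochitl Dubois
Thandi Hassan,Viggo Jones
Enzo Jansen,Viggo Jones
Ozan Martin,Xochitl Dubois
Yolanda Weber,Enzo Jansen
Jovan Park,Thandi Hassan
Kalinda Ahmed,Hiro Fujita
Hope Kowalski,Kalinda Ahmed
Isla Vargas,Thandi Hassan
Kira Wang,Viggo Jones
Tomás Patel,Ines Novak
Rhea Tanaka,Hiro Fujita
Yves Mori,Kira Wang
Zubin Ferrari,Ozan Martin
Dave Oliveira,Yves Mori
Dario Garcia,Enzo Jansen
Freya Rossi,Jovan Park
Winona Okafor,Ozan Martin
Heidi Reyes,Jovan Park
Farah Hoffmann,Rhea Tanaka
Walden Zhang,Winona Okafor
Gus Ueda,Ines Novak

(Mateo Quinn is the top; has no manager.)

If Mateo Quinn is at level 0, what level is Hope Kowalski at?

Chain from Hope Kowalski up to Mateo Quinn: Hope Kowalski → Kalinda Ahmed → Hiro Fujita → Mateo Quinn. That is 3 steps up, so Hope Kowalski is 3 levels below Mateo Quinn.

3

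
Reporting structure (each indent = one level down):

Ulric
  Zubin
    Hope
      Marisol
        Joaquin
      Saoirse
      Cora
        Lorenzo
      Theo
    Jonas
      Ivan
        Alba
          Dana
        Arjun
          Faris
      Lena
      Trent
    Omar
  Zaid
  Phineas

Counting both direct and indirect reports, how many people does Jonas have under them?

Jonas directly manages Ivan, Lena, Trent. Under Ivan: Arjun, Faris, Alba, Dana (4). Lena has no reports. Trent has no reports. So Jonas's organization is 3 direct reports plus everyone under them: 5 + 1 + 1 = 7.

7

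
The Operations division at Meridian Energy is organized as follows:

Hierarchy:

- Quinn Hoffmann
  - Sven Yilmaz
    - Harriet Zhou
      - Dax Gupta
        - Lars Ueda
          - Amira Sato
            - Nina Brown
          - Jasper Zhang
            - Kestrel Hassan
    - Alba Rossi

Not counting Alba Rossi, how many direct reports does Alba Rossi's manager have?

1

Alba Rossi reports to Sven Yilmaz. Sven Yilmaz's other direct reports are Harriet Zhou — 1 peer.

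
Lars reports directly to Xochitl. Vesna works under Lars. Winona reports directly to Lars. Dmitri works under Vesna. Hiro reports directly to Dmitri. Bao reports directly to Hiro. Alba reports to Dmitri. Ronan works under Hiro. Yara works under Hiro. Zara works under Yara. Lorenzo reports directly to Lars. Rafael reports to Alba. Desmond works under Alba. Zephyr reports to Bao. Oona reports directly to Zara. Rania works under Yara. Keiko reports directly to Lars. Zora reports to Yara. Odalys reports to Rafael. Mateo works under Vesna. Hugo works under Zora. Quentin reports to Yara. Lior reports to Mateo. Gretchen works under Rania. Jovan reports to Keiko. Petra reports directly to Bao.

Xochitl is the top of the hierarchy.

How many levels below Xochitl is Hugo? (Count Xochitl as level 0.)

Chain from Hugo up to Xochitl: Hugo → Zora → Yara → Hiro → Dmitri → Vesna → Lars → Xochitl. That is 7 steps up, so Hugo is 7 levels below Xochitl.

7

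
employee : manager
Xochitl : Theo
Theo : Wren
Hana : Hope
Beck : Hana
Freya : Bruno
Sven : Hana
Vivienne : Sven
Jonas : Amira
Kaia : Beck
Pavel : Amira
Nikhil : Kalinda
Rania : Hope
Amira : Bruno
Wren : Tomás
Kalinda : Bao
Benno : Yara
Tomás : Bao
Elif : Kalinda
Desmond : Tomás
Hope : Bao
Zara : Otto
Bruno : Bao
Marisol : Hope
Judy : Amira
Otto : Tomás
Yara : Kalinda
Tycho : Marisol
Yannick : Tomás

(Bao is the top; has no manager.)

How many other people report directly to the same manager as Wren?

3

Wren reports to Tomás. Tomás's other direct reports are Yannick, Otto, Desmond — 3 peers.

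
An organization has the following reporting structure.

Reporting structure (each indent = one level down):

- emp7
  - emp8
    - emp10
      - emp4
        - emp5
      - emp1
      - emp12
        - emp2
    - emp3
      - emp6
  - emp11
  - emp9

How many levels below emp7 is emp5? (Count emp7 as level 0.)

Chain from emp5 up to emp7: emp5 → emp4 → emp10 → emp8 → emp7. That is 4 steps up, so emp5 is 4 levels below emp7.

4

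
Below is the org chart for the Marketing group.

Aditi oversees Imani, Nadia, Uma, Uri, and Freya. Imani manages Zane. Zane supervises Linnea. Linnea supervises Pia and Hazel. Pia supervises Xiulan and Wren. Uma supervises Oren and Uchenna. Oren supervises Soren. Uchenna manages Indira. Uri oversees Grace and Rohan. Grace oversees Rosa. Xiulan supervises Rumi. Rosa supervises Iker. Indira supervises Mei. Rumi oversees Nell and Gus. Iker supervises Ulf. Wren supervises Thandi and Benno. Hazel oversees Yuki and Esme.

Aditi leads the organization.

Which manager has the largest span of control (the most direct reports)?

Aditi

Direct-report counts: Aditi has 5; Uri has 2; Grace has 1; Rosa has 1; Iker has 1; Uma has 2; Uchenna has 1; Indira has 1; Oren has 1; Imani has 1; Zane has 1; Linnea has 2; Hazel has 2; Pia has 2; Wren has 2; Xiulan has 1; Rumi has 2. The largest is 5, held by Aditi.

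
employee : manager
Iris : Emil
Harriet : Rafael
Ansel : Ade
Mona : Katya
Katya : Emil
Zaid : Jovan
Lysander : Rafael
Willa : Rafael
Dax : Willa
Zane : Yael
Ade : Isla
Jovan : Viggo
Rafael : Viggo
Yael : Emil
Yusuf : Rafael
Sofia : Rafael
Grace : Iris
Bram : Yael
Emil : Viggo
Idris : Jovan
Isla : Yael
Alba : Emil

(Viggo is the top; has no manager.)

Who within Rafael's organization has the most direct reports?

Direct-report counts within Rafael's organization: Rafael has 5; Willa has 1. The largest is 5, held by Rafael.

Rafael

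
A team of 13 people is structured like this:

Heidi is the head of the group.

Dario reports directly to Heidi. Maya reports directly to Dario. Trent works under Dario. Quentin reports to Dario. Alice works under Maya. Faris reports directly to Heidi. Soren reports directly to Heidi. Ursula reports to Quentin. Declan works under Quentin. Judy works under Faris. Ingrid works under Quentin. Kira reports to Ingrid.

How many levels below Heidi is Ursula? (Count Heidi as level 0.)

3

Chain from Ursula up to Heidi: Ursula → Quentin → Dario → Heidi. That is 3 steps up, so Ursula is 3 levels below Heidi.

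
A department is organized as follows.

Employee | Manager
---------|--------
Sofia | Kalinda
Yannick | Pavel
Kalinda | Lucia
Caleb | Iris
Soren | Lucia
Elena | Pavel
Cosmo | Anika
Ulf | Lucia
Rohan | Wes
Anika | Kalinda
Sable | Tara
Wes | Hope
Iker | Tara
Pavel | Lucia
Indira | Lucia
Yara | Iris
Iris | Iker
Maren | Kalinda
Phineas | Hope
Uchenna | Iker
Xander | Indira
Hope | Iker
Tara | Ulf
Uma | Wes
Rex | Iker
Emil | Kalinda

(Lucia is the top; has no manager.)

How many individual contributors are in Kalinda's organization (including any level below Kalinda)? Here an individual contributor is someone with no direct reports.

4

The people in Kalinda's organization with no one reporting to them are Maren, Emil, Cosmo, Sofia. That is 4.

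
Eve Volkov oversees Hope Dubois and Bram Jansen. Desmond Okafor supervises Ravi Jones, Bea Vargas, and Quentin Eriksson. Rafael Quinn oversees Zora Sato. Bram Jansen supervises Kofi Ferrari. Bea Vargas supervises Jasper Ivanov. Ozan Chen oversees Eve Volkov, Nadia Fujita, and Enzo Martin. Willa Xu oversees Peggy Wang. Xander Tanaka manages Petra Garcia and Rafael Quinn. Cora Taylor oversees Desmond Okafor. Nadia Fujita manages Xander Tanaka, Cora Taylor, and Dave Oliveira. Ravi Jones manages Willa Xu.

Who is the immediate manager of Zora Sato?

Zora Sato reports directly to Rafael Quinn.

Rafael Quinn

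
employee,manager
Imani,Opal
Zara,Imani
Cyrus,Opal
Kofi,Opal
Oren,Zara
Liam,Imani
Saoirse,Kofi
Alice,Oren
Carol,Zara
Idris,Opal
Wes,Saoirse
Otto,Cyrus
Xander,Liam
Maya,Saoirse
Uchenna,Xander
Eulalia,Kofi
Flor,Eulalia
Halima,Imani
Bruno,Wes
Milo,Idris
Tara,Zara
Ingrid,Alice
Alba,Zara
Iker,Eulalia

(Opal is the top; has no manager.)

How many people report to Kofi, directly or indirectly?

7

Kofi directly manages Saoirse, Eulalia. Under Saoirse: Maya, Wes, Bruno (3). Under Eulalia: Iker, Flor (2). So Kofi's organization is 2 direct reports plus everyone under them: 4 + 3 = 7.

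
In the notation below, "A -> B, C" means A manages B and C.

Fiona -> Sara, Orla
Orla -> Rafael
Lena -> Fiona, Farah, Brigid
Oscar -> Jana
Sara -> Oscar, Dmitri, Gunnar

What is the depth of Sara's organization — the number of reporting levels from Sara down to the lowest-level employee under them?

2

The longest chain under Sara runs Sara → Oscar → Jana, which is 2 levels below Sara.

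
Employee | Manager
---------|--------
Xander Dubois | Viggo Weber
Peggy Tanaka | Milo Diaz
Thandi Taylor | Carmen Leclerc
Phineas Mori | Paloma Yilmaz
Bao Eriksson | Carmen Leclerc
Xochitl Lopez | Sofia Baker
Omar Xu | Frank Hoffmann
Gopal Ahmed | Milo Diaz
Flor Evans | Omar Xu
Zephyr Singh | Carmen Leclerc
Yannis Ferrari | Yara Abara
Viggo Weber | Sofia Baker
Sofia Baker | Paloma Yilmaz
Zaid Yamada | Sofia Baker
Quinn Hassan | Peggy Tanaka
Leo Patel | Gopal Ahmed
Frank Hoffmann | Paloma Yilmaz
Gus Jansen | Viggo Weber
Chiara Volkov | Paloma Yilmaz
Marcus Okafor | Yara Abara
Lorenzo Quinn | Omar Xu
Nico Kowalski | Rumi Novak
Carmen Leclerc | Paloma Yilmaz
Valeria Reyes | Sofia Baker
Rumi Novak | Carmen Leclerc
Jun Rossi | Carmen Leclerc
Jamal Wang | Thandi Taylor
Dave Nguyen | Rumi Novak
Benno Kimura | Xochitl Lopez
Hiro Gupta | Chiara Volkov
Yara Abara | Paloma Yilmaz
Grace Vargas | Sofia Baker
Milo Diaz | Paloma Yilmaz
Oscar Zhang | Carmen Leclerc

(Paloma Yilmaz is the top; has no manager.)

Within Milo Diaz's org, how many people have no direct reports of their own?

The people in Milo Diaz's organization with no one reporting to them are Quinn Hassan, Leo Patel. That is 2.

2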